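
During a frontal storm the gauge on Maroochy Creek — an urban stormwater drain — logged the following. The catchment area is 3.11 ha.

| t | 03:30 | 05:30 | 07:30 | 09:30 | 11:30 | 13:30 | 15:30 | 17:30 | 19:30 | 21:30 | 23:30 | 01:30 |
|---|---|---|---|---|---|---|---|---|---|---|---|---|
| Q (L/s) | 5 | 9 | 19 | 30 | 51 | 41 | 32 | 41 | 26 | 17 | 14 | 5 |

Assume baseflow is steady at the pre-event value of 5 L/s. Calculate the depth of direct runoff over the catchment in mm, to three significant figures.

Direct runoff: 0.0, 4.0, 14.0, 25.0, 46.0, 36.0, 27.0, 36.0, 21.0, 12.0, 9.0, 0.0 L/s; ΣQ_DR = 230.0 L/s.
V = ΣQ_DR · Δt = 230.0 × 7200 s = 1.656 × 10^6 L.
Over A = 3.11 ha, depth = V / A = 53.2 mm.

d ≈ 53.2 mm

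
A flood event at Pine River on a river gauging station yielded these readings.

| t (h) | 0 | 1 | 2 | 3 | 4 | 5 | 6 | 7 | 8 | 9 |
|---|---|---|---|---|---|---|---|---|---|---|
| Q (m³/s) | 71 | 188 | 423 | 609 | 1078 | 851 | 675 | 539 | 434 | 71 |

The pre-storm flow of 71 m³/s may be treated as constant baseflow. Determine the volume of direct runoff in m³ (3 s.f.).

Direct-runoff ordinates (Q − Q_b): 0.0, 117.0, 352.0, 538.0, 1007.0, 780.0, 604.0, 468.0, 363.0, 0.0 m³/s.
ΣQ_DR = 4229 m³/s.
With Δt = 1 h = 3600 s, V = ΣQ_DR · Δt = 4229 × 3600 = 1.52 × 10^7 m³.

V ≈ 1.52 × 10^7 m³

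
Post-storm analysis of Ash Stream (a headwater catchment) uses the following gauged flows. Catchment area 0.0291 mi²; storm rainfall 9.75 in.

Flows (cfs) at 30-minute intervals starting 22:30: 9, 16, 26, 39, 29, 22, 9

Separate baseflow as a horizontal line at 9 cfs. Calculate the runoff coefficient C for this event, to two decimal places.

C ≈ 0.24

ΣQ_DR = 87.00 cfs; V = ΣQ_DR·Δt = 1.566 × 10^5 ft³.
Runoff depth d = V / A = 2.316 in.
C = d / P = 2.316 / 9.75 = 0.24.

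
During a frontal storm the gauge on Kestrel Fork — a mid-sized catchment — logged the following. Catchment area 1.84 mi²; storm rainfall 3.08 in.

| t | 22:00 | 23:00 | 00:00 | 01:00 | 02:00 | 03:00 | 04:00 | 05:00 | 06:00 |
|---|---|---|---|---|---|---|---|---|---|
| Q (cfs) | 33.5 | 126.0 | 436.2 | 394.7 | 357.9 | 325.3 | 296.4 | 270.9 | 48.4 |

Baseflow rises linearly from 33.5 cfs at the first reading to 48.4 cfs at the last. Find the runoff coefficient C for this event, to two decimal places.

ΣQ_DR = 1921 cfs; V = ΣQ_DR·Δt = 6.915 × 10^6 ft³.
Runoff depth d = V / A = 1.618 in.
C = d / P = 1.618 / 3.08 = 0.53.

C ≈ 0.53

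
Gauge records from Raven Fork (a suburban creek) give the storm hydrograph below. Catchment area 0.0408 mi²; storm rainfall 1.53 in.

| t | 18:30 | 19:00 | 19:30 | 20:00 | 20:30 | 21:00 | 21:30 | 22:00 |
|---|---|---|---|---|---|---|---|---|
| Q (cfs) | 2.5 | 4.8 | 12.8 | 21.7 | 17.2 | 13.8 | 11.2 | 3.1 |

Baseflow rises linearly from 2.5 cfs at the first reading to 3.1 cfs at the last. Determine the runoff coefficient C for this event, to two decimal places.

ΣQ_DR = 64.70 cfs; V = ΣQ_DR·Δt = 1.165 × 10^5 ft³.
Runoff depth d = V / A = 1.229 in.
C = d / P = 1.229 / 1.53 = 0.80.

C ≈ 0.80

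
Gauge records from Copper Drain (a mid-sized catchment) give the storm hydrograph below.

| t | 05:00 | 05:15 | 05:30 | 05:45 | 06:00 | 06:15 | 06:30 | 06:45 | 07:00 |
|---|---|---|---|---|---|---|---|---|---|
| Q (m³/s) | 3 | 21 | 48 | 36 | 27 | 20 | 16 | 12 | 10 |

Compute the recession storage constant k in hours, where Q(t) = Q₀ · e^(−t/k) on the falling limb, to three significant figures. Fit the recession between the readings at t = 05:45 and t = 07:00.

On the falling limb, Q drops from 36 to 10 m³/s between t = 05:45 and t = 07:00 (Δt = 1.25 h).
k = −Δt / ln(Q₂/Q₁) = −1.25 / ln(10/36) = 0.976 h.

k ≈ 0.976 h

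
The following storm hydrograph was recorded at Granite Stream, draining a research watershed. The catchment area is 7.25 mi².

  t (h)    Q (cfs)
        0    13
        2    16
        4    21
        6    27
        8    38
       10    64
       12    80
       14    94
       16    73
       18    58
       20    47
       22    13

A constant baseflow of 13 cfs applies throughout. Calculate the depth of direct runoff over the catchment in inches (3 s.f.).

d ≈ 0.166 in

Direct runoff: 0.0, 3.0, 8.0, 14.0, 25.0, 51.0, 67.0, 81.0, 60.0, 45.0, 34.0, 0.0 cfs; ΣQ_DR = 388.0 cfs.
V = ΣQ_DR · Δt = 388.0 × 7200 s = 2.794 × 10^6 ft³.
Over A = 7.25 mi², depth = V / A = 0.166 in.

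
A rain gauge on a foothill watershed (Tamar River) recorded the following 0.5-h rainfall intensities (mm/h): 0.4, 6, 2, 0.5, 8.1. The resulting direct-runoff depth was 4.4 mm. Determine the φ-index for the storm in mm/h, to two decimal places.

φ ≈ 2.65 mm/h

Only the 2 blocks with intensity above φ contribute runoff: 6, 8.1 mm/h.
Σ(I−φ)·Δt = d  ⇒  (6+8.1 − 2φ)·0.5 = 4.4
φ = (14.10 − 4.4/0.5) / 2 = 2.65 mm/h.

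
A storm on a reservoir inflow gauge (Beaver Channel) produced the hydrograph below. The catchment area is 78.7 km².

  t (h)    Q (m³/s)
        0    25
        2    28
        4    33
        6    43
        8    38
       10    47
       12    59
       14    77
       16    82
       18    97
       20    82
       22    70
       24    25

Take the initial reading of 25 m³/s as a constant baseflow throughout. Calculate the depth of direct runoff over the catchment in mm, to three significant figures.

d ≈ 34.9 mm

Direct runoff: 0.0, 3.0, 8.0, 18.0, 13.0, 22.0, 34.0, 52.0, 57.0, 72.0, 57.0, 45.0, 0.0 m³/s; ΣQ_DR = 381.0 m³/s.
V = ΣQ_DR · Δt = 381.0 × 7200 s = 2.743 × 10^6 m³.
Over A = 78.7 km², depth = V / A = 34.9 mm.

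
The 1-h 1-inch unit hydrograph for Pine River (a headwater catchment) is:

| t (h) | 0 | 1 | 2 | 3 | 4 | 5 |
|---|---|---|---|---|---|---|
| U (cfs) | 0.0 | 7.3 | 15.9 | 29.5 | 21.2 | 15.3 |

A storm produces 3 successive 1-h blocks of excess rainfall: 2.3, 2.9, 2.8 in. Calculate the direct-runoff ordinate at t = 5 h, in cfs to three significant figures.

By discrete convolution, Q_j = Σ (P_i / 1 in) · U_{j−i}.
At t = 5 h (j=5): Q = (2.3/1)·15.3 + (2.9/1)·21.2 + (2.8/1)·29.5 = 179 cfs.

Q ≈ 179 cfs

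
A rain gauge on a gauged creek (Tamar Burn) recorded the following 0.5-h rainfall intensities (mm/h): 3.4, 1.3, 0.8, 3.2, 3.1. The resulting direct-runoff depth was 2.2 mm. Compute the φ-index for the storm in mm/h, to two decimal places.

φ ≈ 1.77 mm/h

Only the 3 blocks with intensity above φ contribute runoff: 3.4, 3.2, 3.1 mm/h.
Σ(I−φ)·Δt = d  ⇒  (3.4+3.2+3.1 − 3φ)·0.5 = 2.2
φ = (9.700 − 2.2/0.5) / 3 = 1.77 mm/h.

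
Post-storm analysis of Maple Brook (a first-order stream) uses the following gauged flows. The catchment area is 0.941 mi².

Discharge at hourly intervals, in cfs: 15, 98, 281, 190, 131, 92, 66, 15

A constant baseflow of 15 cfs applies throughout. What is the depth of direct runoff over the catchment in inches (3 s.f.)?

d ≈ 1.26 in

Direct runoff: 0.0, 83.0, 266.0, 175.0, 116.0, 77.0, 51.0, 0.0 cfs; ΣQ_DR = 768.0 cfs.
V = ΣQ_DR · Δt = 768.0 × 3600 s = 2.765 × 10^6 ft³.
Over A = 0.941 mi², depth = V / A = 1.26 in.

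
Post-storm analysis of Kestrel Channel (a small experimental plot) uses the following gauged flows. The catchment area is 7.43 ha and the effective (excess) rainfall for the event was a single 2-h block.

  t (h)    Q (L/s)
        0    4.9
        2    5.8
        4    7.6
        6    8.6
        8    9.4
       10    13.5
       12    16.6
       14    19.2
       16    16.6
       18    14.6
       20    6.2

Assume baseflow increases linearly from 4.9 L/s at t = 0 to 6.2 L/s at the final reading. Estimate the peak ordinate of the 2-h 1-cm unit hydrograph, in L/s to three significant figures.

Direct runoff: 0.00, 0.77, 2.44, 3.31, 3.98, 7.95, 10.92, 13.39, 10.66, 8.53, 0.00 L/s; ΣQ_DR = 61.95 L/s, peak = 13.39 L/s.
Runoff depth d = ΣQ_DR·Δt / A = 61.95 × 7200 / (7.43 ha) = 6.003 mm.
The 1-cm UH is the DRH scaled by (10 mm)/d, so U_p = 13.39 × 10/6.003 = 22.3 L/s.

U_p ≈ 22.3 L/s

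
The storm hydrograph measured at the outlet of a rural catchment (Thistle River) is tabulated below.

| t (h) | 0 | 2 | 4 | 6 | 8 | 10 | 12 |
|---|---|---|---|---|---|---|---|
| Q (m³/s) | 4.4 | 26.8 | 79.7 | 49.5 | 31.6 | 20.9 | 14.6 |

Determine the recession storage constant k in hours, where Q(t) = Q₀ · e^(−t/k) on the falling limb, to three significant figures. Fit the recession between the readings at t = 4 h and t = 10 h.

k ≈ 4.48 h

On the falling limb, Q drops from 79.7 to 20.9 m³/s between t = 4 h and t = 10 h (Δt = 6 h).
k = −Δt / ln(Q₂/Q₁) = −6 / ln(20.9/79.7) = 4.48 h.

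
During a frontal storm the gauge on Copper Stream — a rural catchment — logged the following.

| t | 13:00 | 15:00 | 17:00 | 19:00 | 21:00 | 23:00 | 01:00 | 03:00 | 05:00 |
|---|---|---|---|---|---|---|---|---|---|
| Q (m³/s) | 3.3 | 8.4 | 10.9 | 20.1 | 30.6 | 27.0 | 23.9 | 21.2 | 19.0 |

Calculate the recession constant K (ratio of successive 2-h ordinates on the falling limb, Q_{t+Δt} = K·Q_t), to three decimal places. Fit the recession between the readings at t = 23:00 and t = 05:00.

K ≈ 0.889

Using the recession-limb readings at t = 23:00 and t = 05:00: Q falls from 27.0 to 19.0 m³/s over 3 intervals.
K = (Q₂/Q₁)^(1/3) = (19.0/27.0)^(1/3) = 0.889.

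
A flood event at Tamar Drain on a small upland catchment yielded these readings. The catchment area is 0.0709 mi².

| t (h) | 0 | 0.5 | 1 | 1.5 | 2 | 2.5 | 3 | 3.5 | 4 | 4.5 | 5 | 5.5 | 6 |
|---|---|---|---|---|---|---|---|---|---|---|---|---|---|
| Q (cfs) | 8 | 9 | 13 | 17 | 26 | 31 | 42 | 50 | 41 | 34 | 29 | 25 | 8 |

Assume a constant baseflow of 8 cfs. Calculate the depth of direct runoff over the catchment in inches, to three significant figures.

Direct runoff: 0.0, 1.0, 5.0, 9.0, 18.0, 23.0, 34.0, 42.0, 33.0, 26.0, 21.0, 17.0, 0.0 cfs; ΣQ_DR = 229.0 cfs.
V = ΣQ_DR · Δt = 229.0 × 1800 s = 4.122 × 10^5 ft³.
Over A = 0.0709 mi², depth = V / A = 2.50 in.

d ≈ 2.50 in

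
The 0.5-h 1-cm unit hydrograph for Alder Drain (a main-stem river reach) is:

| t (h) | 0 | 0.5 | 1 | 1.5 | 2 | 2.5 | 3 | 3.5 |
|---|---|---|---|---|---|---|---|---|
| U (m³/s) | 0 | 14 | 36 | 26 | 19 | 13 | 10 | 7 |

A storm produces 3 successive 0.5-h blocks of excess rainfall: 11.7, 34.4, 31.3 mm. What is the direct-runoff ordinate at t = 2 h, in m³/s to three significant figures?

By discrete convolution, Q_j = Σ (P_i / 10 mm) · U_{j−i}.
At t = 2 h (j=4): Q = (11.7/10)·19 + (34.4/10)·26 + (31.3/10)·36 = 224 m³/s.

Q ≈ 224 m³/s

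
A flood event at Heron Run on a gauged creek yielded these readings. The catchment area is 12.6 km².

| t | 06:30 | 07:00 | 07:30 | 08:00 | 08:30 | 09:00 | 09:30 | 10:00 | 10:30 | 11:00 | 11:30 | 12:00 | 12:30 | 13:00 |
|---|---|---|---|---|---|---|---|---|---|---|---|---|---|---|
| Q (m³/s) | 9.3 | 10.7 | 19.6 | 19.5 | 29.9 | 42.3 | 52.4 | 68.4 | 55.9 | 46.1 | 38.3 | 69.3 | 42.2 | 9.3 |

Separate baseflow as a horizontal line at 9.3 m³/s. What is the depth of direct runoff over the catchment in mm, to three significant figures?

Direct runoff: 0.0, 1.4, 10.3, 10.2, 20.6, 33.0, 43.1, 59.1, 46.6, 36.8, 29.0, 60.0, 32.9, 0.0 m³/s; ΣQ_DR = 383.0 m³/s.
V = ΣQ_DR · Δt = 383.0 × 1800 s = 6.894 × 10^5 m³.
Over A = 12.6 km², depth = V / A = 54.7 mm.

d ≈ 54.7 mm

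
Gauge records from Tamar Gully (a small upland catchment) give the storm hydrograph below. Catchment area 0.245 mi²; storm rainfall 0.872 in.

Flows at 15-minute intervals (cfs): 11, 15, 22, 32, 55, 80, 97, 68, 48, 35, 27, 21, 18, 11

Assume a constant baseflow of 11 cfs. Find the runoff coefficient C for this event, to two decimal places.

ΣQ_DR = 386.0 cfs; V = ΣQ_DR·Δt = 3.474 × 10^5 ft³.
Runoff depth d = V / A = 0.6103 in.
C = d / P = 0.6103 / 0.872 = 0.70.

C ≈ 0.70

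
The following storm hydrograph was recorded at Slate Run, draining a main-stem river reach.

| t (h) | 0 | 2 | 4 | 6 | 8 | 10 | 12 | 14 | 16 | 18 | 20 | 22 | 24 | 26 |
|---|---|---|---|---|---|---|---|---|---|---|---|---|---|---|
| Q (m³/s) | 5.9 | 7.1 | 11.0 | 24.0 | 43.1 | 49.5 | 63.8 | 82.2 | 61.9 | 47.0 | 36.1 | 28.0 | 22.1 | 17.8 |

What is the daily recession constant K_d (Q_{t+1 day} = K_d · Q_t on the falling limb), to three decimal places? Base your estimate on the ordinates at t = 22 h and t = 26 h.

Between t = 22 h and t = 26 h the flow falls from 28.0 to 17.8 m³/s over 2×2 h = 4 h.
Per-interval ratio K = (17.8/28.0)^(1/2) = 0.7973; K_d = K^(24/2) = 0.066.

K_d ≈ 0.066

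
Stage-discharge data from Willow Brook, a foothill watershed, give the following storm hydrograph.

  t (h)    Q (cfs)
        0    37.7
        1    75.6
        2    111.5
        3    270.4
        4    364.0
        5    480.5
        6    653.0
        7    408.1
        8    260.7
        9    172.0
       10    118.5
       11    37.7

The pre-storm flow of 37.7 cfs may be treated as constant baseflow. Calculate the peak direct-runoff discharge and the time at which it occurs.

Q_p = 615.3 cfs at t = 6 h

Subtracting baseflow gives direct-runoff ordinates: 0.0, 37.9, 73.8, 232.7, 326.3, 442.8, 615.3, 370.4, 223.0, 134.3, 80.8, 0.0 cfs.
The maximum is 615.3 cfs, occurring at the reading for t = 6 h.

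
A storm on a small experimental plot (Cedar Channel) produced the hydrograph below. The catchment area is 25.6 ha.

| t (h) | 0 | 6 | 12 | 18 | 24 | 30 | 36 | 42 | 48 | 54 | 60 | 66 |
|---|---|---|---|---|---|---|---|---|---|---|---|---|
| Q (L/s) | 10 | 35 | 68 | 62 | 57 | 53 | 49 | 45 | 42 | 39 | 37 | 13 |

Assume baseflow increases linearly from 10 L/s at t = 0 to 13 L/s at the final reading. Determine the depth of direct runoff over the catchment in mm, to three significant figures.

Direct runoff: 0.00, 24.73, 57.45, 51.18, 45.91, 41.64, 37.36, 33.09, 29.82, 26.55, 24.27, 0.00 L/s; ΣQ_DR = 372.0 L/s.
V = ΣQ_DR · Δt = 372.0 × 21600 s = 8.035 × 10^6 L.
Over A = 25.6 ha, depth = V / A = 31.4 mm.

d ≈ 31.4 mm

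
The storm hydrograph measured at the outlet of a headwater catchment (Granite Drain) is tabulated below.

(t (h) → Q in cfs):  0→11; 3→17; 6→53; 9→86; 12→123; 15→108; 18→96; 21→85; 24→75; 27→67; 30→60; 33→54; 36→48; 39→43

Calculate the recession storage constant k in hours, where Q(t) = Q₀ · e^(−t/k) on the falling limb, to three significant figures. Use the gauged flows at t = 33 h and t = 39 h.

k ≈ 26.3 h

On the falling limb, Q drops from 54 to 43 cfs between t = 33 h and t = 39 h (Δt = 6 h).
k = −Δt / ln(Q₂/Q₁) = −6 / ln(43/54) = 26.3 h.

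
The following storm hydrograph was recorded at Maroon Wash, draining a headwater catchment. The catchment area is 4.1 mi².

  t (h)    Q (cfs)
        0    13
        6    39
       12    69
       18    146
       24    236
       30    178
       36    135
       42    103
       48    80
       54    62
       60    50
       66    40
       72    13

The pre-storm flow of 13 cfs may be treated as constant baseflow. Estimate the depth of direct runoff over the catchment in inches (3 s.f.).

Direct runoff: 0.0, 26.0, 56.0, 133.0, 223.0, 165.0, 122.0, 90.0, 67.0, 49.0, 37.0, 27.0, 0.0 cfs; ΣQ_DR = 995.0 cfs.
V = ΣQ_DR · Δt = 995.0 × 21600 s = 2.149 × 10^7 ft³.
Over A = 4.1 mi², depth = V / A = 2.26 in.

d ≈ 2.26 in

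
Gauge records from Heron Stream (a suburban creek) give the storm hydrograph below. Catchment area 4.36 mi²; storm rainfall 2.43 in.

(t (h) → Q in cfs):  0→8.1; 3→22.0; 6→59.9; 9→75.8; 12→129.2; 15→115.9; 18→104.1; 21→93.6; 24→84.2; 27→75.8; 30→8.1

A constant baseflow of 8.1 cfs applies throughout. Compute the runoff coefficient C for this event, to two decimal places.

C ≈ 0.30

ΣQ_DR = 687.6 cfs; V = ΣQ_DR·Δt = 7.426 × 10^6 ft³.
Runoff depth d = V / A = 0.7331 in.
C = d / P = 0.7331 / 2.43 = 0.30.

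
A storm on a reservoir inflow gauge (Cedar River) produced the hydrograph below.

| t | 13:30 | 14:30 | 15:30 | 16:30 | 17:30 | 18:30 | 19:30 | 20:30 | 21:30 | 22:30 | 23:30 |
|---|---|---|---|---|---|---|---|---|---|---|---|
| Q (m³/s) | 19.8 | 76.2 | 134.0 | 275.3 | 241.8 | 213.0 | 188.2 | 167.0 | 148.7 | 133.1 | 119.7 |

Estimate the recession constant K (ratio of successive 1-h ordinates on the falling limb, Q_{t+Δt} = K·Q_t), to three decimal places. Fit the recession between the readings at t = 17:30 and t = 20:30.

Using the recession-limb readings at t = 17:30 and t = 20:30: Q falls from 241.8 to 167.0 m³/s over 3 intervals.
K = (Q₂/Q₁)^(1/3) = (167.0/241.8)^(1/3) = 0.884.

K ≈ 0.884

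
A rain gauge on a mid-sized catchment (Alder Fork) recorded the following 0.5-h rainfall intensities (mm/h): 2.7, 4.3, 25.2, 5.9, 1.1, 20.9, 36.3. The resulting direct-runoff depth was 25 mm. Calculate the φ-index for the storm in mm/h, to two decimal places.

φ ≈ 10.80 mm/h

Only the 3 blocks with intensity above φ contribute runoff: 25.2, 20.9, 36.3 mm/h.
Σ(I−φ)·Δt = d  ⇒  (25.2+20.9+36.3 − 3φ)·0.5 = 25
φ = (82.40 − 25/0.5) / 3 = 10.80 mm/h.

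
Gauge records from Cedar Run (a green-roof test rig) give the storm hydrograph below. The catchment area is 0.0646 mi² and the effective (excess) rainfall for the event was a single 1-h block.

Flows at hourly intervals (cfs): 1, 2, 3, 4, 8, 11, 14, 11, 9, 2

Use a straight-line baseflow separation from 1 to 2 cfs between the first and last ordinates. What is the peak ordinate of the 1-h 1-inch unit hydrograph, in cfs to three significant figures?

U_p ≈ 10.3 cfs

Direct runoff: 0.00, 0.89, 1.78, 2.67, 6.56, 9.44, 12.33, 9.22, 7.11, 0.00 cfs; ΣQ_DR = 50.00 cfs, peak = 12.33 cfs.
Runoff depth d = ΣQ_DR·Δt / A = 50.00 × 3600 / (0.0646 mi²) = 1.199 in.
The 1-inch UH is the DRH scaled by (1 in)/d, so U_p = 12.33 × 1/1.199 = 10.3 cfs.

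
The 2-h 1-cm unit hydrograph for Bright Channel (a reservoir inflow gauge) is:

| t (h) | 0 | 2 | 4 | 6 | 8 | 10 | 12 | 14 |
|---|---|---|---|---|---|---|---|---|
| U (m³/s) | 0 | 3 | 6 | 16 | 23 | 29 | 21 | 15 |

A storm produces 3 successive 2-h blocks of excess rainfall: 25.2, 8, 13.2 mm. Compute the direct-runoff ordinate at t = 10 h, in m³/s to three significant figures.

Q ≈ 113 m³/s

By discrete convolution, Q_j = Σ (P_i / 10 mm) · U_{j−i}.
At t = 10 h (j=5): Q = (25.2/10)·29 + (8/10)·23 + (13.2/10)·16 = 113 m³/s.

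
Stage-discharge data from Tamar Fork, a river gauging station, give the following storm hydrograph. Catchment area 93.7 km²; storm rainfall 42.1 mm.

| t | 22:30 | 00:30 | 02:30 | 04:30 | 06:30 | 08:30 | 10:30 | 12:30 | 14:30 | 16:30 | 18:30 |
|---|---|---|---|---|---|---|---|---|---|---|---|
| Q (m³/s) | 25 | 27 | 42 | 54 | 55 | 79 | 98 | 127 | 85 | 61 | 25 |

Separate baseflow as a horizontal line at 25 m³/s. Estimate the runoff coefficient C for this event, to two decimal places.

ΣQ_DR = 403.0 m³/s; V = ΣQ_DR·Δt = 2.902 × 10^6 m³.
Runoff depth d = V / A = 30.97 mm.
C = d / P = 30.97 / 42.1 = 0.74.

C ≈ 0.74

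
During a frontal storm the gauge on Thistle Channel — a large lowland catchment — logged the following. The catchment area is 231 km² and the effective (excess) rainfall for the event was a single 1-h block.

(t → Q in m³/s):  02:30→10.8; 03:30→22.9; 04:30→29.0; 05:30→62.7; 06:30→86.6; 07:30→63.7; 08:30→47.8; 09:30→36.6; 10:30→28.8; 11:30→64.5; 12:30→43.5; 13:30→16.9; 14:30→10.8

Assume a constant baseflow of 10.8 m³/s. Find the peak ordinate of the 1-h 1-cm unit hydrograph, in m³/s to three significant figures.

U_p ≈ 127 m³/s

Direct runoff: 0.0, 12.1, 18.2, 51.9, 75.8, 52.9, 37.0, 25.8, 18.0, 53.7, 32.7, 6.1, 0.0 m³/s; ΣQ_DR = 384.2 m³/s, peak = 75.8 m³/s.
Runoff depth d = ΣQ_DR·Δt / A = 384.2 × 3600 / (231 km²) = 5.988 mm.
The 1-cm UH is the DRH scaled by (10 mm)/d, so U_p = 75.8 × 10/5.988 = 127 m³/s.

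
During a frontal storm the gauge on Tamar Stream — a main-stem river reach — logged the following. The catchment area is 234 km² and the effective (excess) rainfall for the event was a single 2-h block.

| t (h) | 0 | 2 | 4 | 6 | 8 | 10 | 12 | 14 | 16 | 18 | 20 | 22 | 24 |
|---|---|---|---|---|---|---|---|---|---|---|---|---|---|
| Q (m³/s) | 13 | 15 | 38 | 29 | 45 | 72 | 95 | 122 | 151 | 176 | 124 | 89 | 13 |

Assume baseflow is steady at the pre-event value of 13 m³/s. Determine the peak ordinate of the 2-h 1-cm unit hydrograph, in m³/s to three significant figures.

Direct runoff: 0.0, 2.0, 25.0, 16.0, 32.0, 59.0, 82.0, 109.0, 138.0, 163.0, 111.0, 76.0, 0.0 m³/s; ΣQ_DR = 813.0 m³/s, peak = 163.0 m³/s.
Runoff depth d = ΣQ_DR·Δt / A = 813.0 × 7200 / (234 km²) = 25.02 mm.
The 1-cm UH is the DRH scaled by (10 mm)/d, so U_p = 163.0 × 10/25.02 = 65.2 m³/s.

U_p ≈ 65.2 m³/s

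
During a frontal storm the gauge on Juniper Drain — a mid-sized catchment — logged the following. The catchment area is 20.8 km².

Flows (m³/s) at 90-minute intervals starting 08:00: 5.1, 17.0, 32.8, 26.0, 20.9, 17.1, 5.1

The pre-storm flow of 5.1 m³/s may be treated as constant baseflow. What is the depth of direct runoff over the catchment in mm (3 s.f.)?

d ≈ 22.9 mm

Direct runoff: 0.0, 11.9, 27.7, 20.9, 15.8, 12.0, 0.0 m³/s; ΣQ_DR = 88.30 m³/s.
V = ΣQ_DR · Δt = 88.30 × 5400 s = 4.768 × 10^5 m³.
Over A = 20.8 km², depth = V / A = 22.9 mm.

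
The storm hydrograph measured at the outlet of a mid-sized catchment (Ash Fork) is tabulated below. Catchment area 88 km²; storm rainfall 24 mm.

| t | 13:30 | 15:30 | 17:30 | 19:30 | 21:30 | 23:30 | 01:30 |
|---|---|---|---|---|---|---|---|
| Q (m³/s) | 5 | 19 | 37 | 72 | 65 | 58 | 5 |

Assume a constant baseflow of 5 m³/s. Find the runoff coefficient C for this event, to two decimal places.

C ≈ 0.77

ΣQ_DR = 226.0 m³/s; V = ΣQ_DR·Δt = 1.627 × 10^6 m³.
Runoff depth d = V / A = 18.49 mm.
C = d / P = 18.49 / 24 = 0.77.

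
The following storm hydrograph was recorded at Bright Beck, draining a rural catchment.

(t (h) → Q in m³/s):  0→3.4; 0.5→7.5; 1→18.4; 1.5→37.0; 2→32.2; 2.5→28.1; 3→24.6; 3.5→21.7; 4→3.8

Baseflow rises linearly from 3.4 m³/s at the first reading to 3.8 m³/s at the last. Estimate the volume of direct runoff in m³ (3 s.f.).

Direct-runoff ordinates (Q − Q_b): 0.00, 4.05, 14.90, 33.45, 28.60, 24.45, 20.90, 17.95, 0.00 m³/s.
ΣQ_DR = 144.3 m³/s.
With Δt = 0.5 h = 1800 s, V = ΣQ_DR · Δt = 144.3 × 1800 = 2.60 × 10^5 m³.

V ≈ 2.60 × 10^5 m³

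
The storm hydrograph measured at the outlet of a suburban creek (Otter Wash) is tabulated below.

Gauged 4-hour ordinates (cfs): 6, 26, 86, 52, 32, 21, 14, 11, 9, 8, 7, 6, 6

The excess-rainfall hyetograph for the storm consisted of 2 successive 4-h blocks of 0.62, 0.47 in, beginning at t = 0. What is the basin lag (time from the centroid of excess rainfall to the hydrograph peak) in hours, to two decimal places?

t_L ≈ 4.28 h

Centroid of excess rainfall: t_c = Σ P_i·t̄_i / ΣP_i = 3.7248 h (block centres at 2, 6 h).
Hydrograph peak occurs at t = 8 h, so basin lag t_L = 8 − 3.7248 = 4.28 h.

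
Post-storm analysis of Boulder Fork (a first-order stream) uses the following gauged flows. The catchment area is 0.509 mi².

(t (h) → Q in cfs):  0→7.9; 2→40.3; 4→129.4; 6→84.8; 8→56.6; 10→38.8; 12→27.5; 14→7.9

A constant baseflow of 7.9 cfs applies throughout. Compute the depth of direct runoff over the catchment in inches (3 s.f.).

Direct runoff: 0.0, 32.4, 121.5, 76.9, 48.7, 30.9, 19.6, 0.0 cfs; ΣQ_DR = 330.0 cfs.
V = ΣQ_DR · Δt = 330.0 × 7200 s = 2.376 × 10^6 ft³.
Over A = 0.509 mi², depth = V / A = 2.01 in.

d ≈ 2.01 in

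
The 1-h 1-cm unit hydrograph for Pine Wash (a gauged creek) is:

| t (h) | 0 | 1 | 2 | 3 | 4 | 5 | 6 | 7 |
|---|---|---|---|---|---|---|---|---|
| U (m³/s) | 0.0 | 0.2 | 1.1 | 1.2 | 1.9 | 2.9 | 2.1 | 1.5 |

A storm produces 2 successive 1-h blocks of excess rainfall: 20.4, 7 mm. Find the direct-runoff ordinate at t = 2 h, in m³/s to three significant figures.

Q ≈ 2.38 m³/s

By discrete convolution, Q_j = Σ (P_i / 10 mm) · U_{j−i}.
At t = 2 h (j=2): Q = (20.4/10)·1.1 + (7/10)·0.2 = 2.38 m³/s.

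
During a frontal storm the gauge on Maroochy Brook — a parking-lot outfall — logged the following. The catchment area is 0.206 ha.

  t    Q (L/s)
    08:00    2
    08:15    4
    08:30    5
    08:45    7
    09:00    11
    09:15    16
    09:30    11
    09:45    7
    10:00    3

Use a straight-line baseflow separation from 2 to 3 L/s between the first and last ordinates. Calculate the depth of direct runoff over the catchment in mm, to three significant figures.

d ≈ 19.0 mm

Direct runoff: 0.00, 1.88, 2.75, 4.62, 8.50, 13.38, 8.25, 4.12, 0.00 L/s; ΣQ_DR = 43.50 L/s.
V = ΣQ_DR · Δt = 43.50 × 900 s = 39150 L.
Over A = 0.206 ha, depth = V / A = 19.0 mm.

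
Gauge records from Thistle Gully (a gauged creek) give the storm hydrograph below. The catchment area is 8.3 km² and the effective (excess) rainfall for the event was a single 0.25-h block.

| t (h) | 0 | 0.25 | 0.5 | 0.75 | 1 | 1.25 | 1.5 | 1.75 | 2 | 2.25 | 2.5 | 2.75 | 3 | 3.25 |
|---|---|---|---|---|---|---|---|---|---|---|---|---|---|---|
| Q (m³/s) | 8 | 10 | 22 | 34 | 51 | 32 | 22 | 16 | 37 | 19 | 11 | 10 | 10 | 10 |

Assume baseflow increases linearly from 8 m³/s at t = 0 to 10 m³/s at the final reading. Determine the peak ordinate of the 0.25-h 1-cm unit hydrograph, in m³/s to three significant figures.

Direct runoff: 0.00, 1.85, 13.69, 25.54, 42.38, 23.23, 13.08, 6.92, 27.77, 9.62, 1.46, 0.31, 0.15, 0.00 m³/s; ΣQ_DR = 166.0 m³/s, peak = 42.38 m³/s.
Runoff depth d = ΣQ_DR·Δt / A = 166.0 × 900 / (8.3 km²) = 18.00 mm.
The 1-cm UH is the DRH scaled by (10 mm)/d, so U_p = 42.38 × 10/18.00 = 23.5 m³/s.

U_p ≈ 23.5 m³/s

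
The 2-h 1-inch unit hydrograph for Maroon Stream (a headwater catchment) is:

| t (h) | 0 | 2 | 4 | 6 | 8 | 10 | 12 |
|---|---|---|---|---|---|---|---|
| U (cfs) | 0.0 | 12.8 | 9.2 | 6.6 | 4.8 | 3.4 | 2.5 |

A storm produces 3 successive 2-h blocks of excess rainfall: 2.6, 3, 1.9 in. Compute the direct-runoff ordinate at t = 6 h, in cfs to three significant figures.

By discrete convolution, Q_j = Σ (P_i / 1 in) · U_{j−i}.
At t = 6 h (j=3): Q = (2.6/1)·6.6 + (3/1)·9.2 + (1.9/1)·12.8 = 69.1 cfs.

Q ≈ 69.1 cfs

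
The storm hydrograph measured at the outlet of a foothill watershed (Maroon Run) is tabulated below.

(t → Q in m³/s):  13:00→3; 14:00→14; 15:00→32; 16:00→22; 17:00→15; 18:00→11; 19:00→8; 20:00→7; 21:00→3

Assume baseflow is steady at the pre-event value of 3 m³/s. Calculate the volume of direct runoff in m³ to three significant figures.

V ≈ 3.17 × 10^5 m³

Direct-runoff ordinates (Q − Q_b): 0.0, 11.0, 29.0, 19.0, 12.0, 8.0, 5.0, 4.0, 0.0 m³/s.
ΣQ_DR = 88.00 m³/s.
With Δt = 1 h = 3600 s, V = ΣQ_DR · Δt = 88.00 × 3600 = 3.17 × 10^5 m³.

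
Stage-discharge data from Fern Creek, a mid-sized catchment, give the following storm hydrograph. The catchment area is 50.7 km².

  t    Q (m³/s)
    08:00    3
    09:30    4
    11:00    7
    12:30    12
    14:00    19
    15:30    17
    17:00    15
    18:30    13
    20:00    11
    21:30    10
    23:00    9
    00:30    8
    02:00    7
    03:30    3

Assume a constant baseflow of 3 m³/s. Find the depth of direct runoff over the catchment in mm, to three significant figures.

Direct runoff: 0.0, 1.0, 4.0, 9.0, 16.0, 14.0, 12.0, 10.0, 8.0, 7.0, 6.0, 5.0, 4.0, 0.0 m³/s; ΣQ_DR = 96.00 m³/s.
V = ΣQ_DR · Δt = 96.00 × 5400 s = 5.184 × 10^5 m³.
Over A = 50.7 km², depth = V / A = 10.2 mm.

d ≈ 10.2 mm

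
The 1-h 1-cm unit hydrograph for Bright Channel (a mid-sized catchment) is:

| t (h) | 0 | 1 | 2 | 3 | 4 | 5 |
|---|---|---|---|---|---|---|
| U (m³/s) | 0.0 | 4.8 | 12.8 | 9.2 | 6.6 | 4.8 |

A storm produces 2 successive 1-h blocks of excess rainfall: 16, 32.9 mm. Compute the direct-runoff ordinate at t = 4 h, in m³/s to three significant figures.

By discrete convolution, Q_j = Σ (P_i / 10 mm) · U_{j−i}.
At t = 4 h (j=4): Q = (16/10)·6.6 + (32.9/10)·9.2 = 40.8 m³/s.

Q ≈ 40.8 m³/s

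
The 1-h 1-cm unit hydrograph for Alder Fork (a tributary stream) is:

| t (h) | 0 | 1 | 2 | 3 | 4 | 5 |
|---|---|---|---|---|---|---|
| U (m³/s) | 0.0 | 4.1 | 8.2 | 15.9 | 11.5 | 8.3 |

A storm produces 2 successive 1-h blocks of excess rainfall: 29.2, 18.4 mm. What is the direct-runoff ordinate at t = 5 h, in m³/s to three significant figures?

By discrete convolution, Q_j = Σ (P_i / 10 mm) · U_{j−i}.
At t = 5 h (j=5): Q = (29.2/10)·8.3 + (18.4/10)·11.5 = 45.4 m³/s.

Q ≈ 45.4 m³/s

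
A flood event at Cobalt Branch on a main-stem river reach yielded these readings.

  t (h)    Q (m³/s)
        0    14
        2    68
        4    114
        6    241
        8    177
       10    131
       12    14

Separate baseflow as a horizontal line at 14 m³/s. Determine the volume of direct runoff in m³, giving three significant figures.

V ≈ 4.76 × 10^6 m³

Direct-runoff ordinates (Q − Q_b): 0.0, 54.0, 100.0, 227.0, 163.0, 117.0, 0.0 m³/s.
ΣQ_DR = 661.0 m³/s.
With Δt = 2 h = 7200 s, V = ΣQ_DR · Δt = 661.0 × 7200 = 4.76 × 10^6 m³.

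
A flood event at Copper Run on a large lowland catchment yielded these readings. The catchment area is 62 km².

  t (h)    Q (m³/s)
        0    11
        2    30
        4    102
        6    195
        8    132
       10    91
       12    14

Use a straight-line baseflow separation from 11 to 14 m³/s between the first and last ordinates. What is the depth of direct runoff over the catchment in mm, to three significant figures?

Direct runoff: 0.00, 18.50, 90.00, 182.50, 119.00, 77.50, 0.00 m³/s; ΣQ_DR = 487.5 m³/s.
V = ΣQ_DR · Δt = 487.5 × 7200 s = 3.510 × 10^6 m³.
Over A = 62 km², depth = V / A = 56.6 mm.

d ≈ 56.6 mm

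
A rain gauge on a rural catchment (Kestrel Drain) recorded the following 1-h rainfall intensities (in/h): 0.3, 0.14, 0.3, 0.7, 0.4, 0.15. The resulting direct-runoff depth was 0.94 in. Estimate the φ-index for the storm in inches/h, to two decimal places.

Only the 4 blocks with intensity above φ contribute runoff: 0.3, 0.3, 0.7, 0.4 in/h.
Σ(I−φ)·Δt = d  ⇒  (0.3+0.3+0.7+0.4 − 4φ)·1 = 0.94
φ = (1.700 − 0.94/1) / 4 = 0.19 in/h.

φ ≈ 0.19 in/h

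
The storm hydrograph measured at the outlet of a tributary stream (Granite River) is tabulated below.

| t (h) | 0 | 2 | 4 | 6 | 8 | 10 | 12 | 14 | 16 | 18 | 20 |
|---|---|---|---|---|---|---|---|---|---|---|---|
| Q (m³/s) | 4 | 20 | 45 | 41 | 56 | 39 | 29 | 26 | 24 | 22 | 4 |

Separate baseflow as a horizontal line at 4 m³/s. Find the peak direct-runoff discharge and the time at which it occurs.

Subtracting baseflow gives direct-runoff ordinates: 0.0, 16.0, 41.0, 37.0, 52.0, 35.0, 25.0, 22.0, 20.0, 18.0, 0.0 m³/s.
The maximum is 52.0 m³/s, occurring at the reading for t = 8 h.

Q_p = 52.0 m³/s at t = 8 h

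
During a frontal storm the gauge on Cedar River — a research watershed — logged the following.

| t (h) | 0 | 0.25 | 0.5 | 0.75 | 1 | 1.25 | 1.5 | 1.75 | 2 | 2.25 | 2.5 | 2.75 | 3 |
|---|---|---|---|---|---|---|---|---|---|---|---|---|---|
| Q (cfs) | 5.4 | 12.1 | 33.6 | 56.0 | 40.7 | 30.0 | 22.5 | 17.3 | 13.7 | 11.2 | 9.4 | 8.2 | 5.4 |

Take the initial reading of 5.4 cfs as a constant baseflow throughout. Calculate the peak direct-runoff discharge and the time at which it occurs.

Q_p = 50.6 cfs at t = 0.75 h

Subtracting baseflow gives direct-runoff ordinates: 0.0, 6.7, 28.2, 50.6, 35.3, 24.6, 17.1, 11.9, 8.3, 5.8, 4.0, 2.8, 0.0 cfs.
The maximum is 50.6 cfs, occurring at the reading for t = 0.75 h.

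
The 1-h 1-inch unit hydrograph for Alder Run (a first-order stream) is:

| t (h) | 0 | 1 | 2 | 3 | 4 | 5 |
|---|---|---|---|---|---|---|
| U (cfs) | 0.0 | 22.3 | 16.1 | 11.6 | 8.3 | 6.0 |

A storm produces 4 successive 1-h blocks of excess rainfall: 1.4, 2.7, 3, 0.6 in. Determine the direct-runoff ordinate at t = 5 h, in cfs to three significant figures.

Q ≈ 75.3 cfs

By discrete convolution, Q_j = Σ (P_i / 1 in) · U_{j−i}.
At t = 5 h (j=5): Q = (1.4/1)·6.0 + (2.7/1)·8.3 + (3/1)·11.6 + (0.6/1)·16.1 = 75.3 cfs.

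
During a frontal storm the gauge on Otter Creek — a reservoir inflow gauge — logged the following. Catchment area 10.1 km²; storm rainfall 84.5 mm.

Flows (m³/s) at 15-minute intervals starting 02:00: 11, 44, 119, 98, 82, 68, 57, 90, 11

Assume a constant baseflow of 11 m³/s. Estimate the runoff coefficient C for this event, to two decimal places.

ΣQ_DR = 481.0 m³/s; V = ΣQ_DR·Δt = 4.329 × 10^5 m³.
Runoff depth d = V / A = 42.86 mm.
C = d / P = 42.86 / 84.5 = 0.51.

C ≈ 0.51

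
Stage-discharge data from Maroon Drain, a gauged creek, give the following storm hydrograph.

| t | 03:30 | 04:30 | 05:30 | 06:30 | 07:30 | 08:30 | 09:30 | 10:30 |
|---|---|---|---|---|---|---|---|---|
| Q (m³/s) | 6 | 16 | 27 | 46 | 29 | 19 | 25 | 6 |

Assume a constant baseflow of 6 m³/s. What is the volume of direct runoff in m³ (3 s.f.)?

Direct-runoff ordinates (Q − Q_b): 0.0, 10.0, 21.0, 40.0, 23.0, 13.0, 19.0, 0.0 m³/s.
ΣQ_DR = 126.0 m³/s.
With Δt = 1 h = 3600 s, V = ΣQ_DR · Δt = 126.0 × 3600 = 4.54 × 10^5 m³.

V ≈ 4.54 × 10^5 m³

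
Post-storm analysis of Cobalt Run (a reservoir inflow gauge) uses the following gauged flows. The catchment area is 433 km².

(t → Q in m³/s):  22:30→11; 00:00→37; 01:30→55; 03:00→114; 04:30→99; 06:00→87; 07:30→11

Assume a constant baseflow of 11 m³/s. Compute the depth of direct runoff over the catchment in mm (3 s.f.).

Direct runoff: 0.0, 26.0, 44.0, 103.0, 88.0, 76.0, 0.0 m³/s; ΣQ_DR = 337.0 m³/s.
V = ΣQ_DR · Δt = 337.0 × 5400 s = 1.820 × 10^6 m³.
Over A = 433 km², depth = V / A = 4.20 mm.

d ≈ 4.20 mm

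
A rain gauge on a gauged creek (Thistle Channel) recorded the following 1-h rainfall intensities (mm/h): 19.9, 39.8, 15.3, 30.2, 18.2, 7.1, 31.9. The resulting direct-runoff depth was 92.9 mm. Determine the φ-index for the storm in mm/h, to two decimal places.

Only the 6 blocks with intensity above φ contribute runoff: 19.9, 39.8, 15.3, 30.2, 18.2, 31.9 mm/h.
Σ(I−φ)·Δt = d  ⇒  (19.9+39.8+15.3+30.2+18.2+31.9 − 6φ)·1 = 92.9
φ = (155.3 − 92.9/1) / 6 = 10.40 mm/h.

φ ≈ 10.40 mm/h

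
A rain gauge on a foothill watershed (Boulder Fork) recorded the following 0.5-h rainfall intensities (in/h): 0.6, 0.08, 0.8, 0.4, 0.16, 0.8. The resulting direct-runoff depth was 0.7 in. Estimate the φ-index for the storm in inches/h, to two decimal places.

φ ≈ 0.30 in/h

Only the 4 blocks with intensity above φ contribute runoff: 0.6, 0.8, 0.4, 0.8 in/h.
Σ(I−φ)·Δt = d  ⇒  (0.6+0.8+0.4+0.8 − 4φ)·0.5 = 0.7
φ = (2.600 − 0.7/0.5) / 4 = 0.30 in/h.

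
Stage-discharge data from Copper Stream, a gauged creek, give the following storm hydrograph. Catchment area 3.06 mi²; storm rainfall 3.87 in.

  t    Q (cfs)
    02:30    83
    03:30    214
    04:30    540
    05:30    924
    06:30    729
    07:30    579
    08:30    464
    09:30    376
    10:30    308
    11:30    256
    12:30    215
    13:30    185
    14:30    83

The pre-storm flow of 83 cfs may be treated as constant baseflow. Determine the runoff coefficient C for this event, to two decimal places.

ΣQ_DR = 3877 cfs; V = ΣQ_DR·Δt = 1.396 × 10^7 ft³.
Runoff depth d = V / A = 1.963 in.
C = d / P = 1.963 / 3.87 = 0.51.

C ≈ 0.51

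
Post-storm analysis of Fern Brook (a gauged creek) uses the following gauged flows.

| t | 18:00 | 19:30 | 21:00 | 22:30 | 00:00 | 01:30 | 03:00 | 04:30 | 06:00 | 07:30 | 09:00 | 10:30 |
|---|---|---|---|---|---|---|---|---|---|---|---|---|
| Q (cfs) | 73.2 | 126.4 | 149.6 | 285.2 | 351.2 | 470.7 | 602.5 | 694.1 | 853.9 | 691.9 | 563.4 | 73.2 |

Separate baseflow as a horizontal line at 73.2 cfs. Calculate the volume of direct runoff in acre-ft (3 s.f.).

V ≈ 503 acre-ft

Direct-runoff ordinates (Q − Q_b): 0.0, 53.2, 76.4, 212.0, 278.0, 397.5, 529.3, 620.9, 780.7, 618.7, 490.2, 0.0 cfs.
ΣQ_DR = 4057 cfs.
With Δt = 1.5 h = 5400 s, V = ΣQ_DR · Δt = 4057 × 5400 = 2.19 × 10^7 ft³ = 503 acre-ft.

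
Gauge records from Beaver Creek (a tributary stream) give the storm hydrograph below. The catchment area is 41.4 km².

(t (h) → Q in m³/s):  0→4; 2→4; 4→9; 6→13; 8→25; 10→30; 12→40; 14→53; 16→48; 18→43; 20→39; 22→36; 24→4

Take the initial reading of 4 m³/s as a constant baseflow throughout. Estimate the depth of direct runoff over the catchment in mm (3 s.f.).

d ≈ 51.5 mm

Direct runoff: 0.0, 0.0, 5.0, 9.0, 21.0, 26.0, 36.0, 49.0, 44.0, 39.0, 35.0, 32.0, 0.0 m³/s; ΣQ_DR = 296.0 m³/s.
V = ΣQ_DR · Δt = 296.0 × 7200 s = 2.131 × 10^6 m³.
Over A = 41.4 km², depth = V / A = 51.5 mm.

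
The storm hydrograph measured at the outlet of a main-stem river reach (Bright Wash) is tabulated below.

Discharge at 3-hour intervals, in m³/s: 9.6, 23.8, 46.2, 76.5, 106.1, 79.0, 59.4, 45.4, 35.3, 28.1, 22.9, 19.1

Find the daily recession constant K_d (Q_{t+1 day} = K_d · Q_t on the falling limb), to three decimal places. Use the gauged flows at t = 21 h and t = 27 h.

Between t = 21 h and t = 27 h the flow falls from 45.4 to 28.1 m³/s over 2×3 h = 6 h.
Per-interval ratio K = (28.1/45.4)^(1/2) = 0.7867; K_d = K^(24/3) = 0.147.

K_d ≈ 0.147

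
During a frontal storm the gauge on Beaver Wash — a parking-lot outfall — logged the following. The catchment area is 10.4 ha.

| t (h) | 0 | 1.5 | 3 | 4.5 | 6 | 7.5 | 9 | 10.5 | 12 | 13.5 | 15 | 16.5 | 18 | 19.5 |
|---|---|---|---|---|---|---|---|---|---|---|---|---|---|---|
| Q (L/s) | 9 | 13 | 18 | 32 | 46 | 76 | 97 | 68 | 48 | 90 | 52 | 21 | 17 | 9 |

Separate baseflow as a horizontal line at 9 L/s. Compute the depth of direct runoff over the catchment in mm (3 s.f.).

Direct runoff: 0.0, 4.0, 9.0, 23.0, 37.0, 67.0, 88.0, 59.0, 39.0, 81.0, 43.0, 12.0, 8.0, 0.0 L/s; ΣQ_DR = 470.0 L/s.
V = ΣQ_DR · Δt = 470.0 × 5400 s = 2.538 × 10^6 L.
Over A = 10.4 ha, depth = V / A = 24.4 mm.

d ≈ 24.4 mm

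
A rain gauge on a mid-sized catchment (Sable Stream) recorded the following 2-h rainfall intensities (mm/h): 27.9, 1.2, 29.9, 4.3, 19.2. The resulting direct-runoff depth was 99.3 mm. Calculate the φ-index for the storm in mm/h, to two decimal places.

φ ≈ 9.12 mm/h

Only the 3 blocks with intensity above φ contribute runoff: 27.9, 29.9, 19.2 mm/h.
Σ(I−φ)·Δt = d  ⇒  (27.9+29.9+19.2 − 3φ)·2 = 99.3
φ = (77.00 − 99.3/2) / 3 = 9.12 mm/h.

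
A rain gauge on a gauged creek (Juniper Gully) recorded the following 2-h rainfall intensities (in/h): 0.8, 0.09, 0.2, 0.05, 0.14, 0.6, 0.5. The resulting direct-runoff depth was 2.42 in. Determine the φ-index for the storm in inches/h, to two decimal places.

Only the 3 blocks with intensity above φ contribute runoff: 0.8, 0.6, 0.5 in/h.
Σ(I−φ)·Δt = d  ⇒  (0.8+0.6+0.5 − 3φ)·2 = 2.42
φ = (1.900 − 2.42/2) / 3 = 0.23 in/h.

φ ≈ 0.23 in/h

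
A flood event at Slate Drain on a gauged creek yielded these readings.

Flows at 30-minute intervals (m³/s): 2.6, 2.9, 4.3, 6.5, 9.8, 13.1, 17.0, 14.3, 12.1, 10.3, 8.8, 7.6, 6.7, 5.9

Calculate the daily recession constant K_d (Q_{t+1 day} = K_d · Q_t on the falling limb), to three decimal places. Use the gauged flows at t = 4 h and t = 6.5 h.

Between t = 4 h and t = 6.5 h the flow falls from 12.1 to 5.9 m³/s over 5×0.5 h = 2.5 h.
Per-interval ratio K = (5.9/12.1)^(1/5) = 0.8662; K_d = K^(24/0.5) = 0.001.

K_d ≈ 0.001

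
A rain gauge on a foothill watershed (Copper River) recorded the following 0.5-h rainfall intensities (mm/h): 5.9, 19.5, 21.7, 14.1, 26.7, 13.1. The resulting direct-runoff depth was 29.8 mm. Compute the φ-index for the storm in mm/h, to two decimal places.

Only the 5 blocks with intensity above φ contribute runoff: 19.5, 21.7, 14.1, 26.7, 13.1 mm/h.
Σ(I−φ)·Δt = d  ⇒  (19.5+21.7+14.1+26.7+13.1 − 5φ)·0.5 = 29.8
φ = (95.10 − 29.8/0.5) / 5 = 7.10 mm/h.

φ ≈ 7.10 mm/h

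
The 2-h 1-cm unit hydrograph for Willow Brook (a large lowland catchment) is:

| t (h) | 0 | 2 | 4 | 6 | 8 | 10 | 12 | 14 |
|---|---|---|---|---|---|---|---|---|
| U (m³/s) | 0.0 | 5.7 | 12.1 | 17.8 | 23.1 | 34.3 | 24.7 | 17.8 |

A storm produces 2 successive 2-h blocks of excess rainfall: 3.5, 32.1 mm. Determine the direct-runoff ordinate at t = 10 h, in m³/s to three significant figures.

Q ≈ 86.2 m³/s

By discrete convolution, Q_j = Σ (P_i / 10 mm) · U_{j−i}.
At t = 10 h (j=5): Q = (3.5/10)·34.3 + (32.1/10)·23.1 = 86.2 m³/s.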